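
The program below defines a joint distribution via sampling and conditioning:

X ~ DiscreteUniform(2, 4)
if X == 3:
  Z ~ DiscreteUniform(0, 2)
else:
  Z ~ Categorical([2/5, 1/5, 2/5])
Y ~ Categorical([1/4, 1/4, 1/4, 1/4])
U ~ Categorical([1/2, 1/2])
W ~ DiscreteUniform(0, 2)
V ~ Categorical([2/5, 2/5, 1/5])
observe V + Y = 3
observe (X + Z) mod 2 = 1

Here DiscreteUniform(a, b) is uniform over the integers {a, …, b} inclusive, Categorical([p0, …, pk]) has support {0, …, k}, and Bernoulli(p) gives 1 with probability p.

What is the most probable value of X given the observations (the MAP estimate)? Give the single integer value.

argmax_v P(X = v | obs) = 3

Enumerate traces; 72 have nonzero weight after conditioning:
  (X=2, Z=1, Y=1, U=0, W=0, V=2) weight 1/1800
  (X=2, Z=1, Y=1, U=0, W=1, V=2) weight 1/1800
  (X=2, Z=1, Y=1, U=0, W=2, V=2) weight 1/1800
  (X=2, Z=1, Y=1, U=1, W=0, V=2) weight 1/1800
  (X=2, Z=1, Y=1, U=1, W=1, V=2) weight 1/1800
  (X=2, Z=1, Y=1, U=1, W=2, V=2) weight 1/1800
  (X=2, Z=1, Y=2, U=0, W=0, V=1) weight 1/900
  (X=2, Z=1, Y=2, U=0, W=1, V=1) weight 1/900
  (X=3, Z=0, Y=1, U=0, W=0, V=2) weight 1/1080
  (X=4, Z=1, Y=1, U=0, W=0, V=2) weight 1/1800
  … 62 more
Group by X:
  weight(X=2) = 1/60
  weight(X=3) = 1/18
  weight(X=4) = 1/60
Total weight = 1/60 + 1/18 + 1/60 = 4/45
P(X=2 | obs) = 1/60 / 4/45 = 3/16
P(X=3 | obs) = 1/18 / 4/45 = 5/8
P(X=4 | obs) = 1/60 / 4/45 = 3/16
argmax = 3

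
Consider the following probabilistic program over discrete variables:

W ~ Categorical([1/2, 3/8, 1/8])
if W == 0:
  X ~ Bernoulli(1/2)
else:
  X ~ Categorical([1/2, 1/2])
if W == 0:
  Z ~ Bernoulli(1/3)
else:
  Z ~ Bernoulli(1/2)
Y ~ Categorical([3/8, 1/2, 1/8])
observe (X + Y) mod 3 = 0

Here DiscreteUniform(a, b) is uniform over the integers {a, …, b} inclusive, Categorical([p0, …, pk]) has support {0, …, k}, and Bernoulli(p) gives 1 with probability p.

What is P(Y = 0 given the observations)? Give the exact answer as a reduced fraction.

P(Y = 0 | obs) = 3/4

Enumerate traces; 12 have nonzero weight after conditioning:
  (W=0, X=0, Z=0, Y=0) weight 1/16
  (W=0, X=0, Z=1, Y=0) weight 1/32
  (W=0, X=1, Z=0, Y=2) weight 1/48
  (W=0, X=1, Z=1, Y=2) weight 1/96
  (W=1, X=0, Z=0, Y=0) weight 9/256
  (W=1, X=0, Z=1, Y=0) weight 9/256
  (W=1, X=1, Z=0, Y=2) weight 3/256
  (W=1, X=1, Z=1, Y=2) weight 3/256
  … 4 more
Group by Y:
  weight(Y=0) = 3/16
  weight(Y=2) = 1/16
Total weight = 3/16 + 1/16 = 1/4
P(Y=0 | obs) = 3/16 / 1/4 = 3/4
P(Y=2 | obs) = 1/16 / 1/4 = 1/4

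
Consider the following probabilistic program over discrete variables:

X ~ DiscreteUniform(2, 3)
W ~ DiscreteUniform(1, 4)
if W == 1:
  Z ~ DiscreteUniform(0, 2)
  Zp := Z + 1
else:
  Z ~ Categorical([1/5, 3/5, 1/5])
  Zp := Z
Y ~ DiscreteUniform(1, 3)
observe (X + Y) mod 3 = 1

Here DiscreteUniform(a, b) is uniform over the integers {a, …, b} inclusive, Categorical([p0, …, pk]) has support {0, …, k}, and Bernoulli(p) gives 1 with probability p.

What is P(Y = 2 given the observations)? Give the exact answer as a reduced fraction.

Enumerate traces; 24 have nonzero weight after conditioning:
  (X=2, W=1, Z=0, Y=2) weight 1/72
  (X=2, W=1, Z=1, Y=2) weight 1/72
  (X=2, W=1, Z=2, Y=2) weight 1/72
  (X=2, W=2, Z=0, Y=2) weight 1/120
  (X=2, W=2, Z=1, Y=2) weight 1/40
  (X=2, W=2, Z=2, Y=2) weight 1/120
  (X=2, W=3, Z=0, Y=2) weight 1/120
  (X=2, W=3, Z=1, Y=2) weight 1/40
  (X=3, W=1, Z=0, Y=1) weight 1/72
  … 15 more
Group by Y:
  weight(Y=1) = 1/6
  weight(Y=2) = 1/6
Total weight = 1/6 + 1/6 = 1/3
P(Y=1 | obs) = 1/6 / 1/3 = 1/2
P(Y=2 | obs) = 1/6 / 1/3 = 1/2

P(Y = 2 | obs) = 1/2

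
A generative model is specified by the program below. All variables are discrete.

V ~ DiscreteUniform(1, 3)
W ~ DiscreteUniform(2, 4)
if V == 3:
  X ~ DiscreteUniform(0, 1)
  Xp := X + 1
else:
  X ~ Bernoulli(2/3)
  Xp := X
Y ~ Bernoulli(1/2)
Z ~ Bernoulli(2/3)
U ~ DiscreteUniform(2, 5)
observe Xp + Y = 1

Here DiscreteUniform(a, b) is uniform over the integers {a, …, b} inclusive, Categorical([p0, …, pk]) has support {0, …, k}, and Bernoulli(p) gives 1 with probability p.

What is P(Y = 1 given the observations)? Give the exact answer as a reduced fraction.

P(Y = 1 | obs) = 4/15

Enumerate traces; 120 have nonzero weight after conditioning:
  (V=1, W=2, X=0, Y=1, Z=0, U=2) weight 1/648
  (V=1, W=2, X=0, Y=1, Z=0, U=3) weight 1/648
  (V=1, W=2, X=0, Y=1, Z=0, U=4) weight 1/648
  (V=1, W=2, X=0, Y=1, Z=0, U=5) weight 1/648
  (V=1, W=2, X=0, Y=1, Z=1, U=2) weight 1/324
  (V=1, W=2, X=0, Y=1, Z=1, U=3) weight 1/324
  (V=1, W=2, X=0, Y=1, Z=1, U=4) weight 1/324
  (V=1, W=2, X=0, Y=1, Z=1, U=5) weight 1/324
  (V=1, W=2, X=1, Y=0, Z=0, U=2) weight 1/324
  … 111 more
Group by Y:
  weight(Y=0) = 11/36
  weight(Y=1) = 1/9
Total weight = 11/36 + 1/9 = 5/12
P(Y=0 | obs) = 11/36 / 5/12 = 11/15
P(Y=1 | obs) = 1/9 / 5/12 = 4/15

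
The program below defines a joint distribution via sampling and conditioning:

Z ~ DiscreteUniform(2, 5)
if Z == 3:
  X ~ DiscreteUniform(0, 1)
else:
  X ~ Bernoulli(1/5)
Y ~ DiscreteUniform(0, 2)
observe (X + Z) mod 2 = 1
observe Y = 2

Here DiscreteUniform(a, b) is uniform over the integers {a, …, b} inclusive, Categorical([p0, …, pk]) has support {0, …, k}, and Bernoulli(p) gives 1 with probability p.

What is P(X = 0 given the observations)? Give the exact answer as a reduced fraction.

Enumerate traces; 4 have nonzero weight after conditioning:
  (Z=2, X=1, Y=2) weight 1/60
  (Z=3, X=0, Y=2) weight 1/24
  (Z=4, X=1, Y=2) weight 1/60
  (Z=5, X=0, Y=2) weight 1/15
Group by X:
  weight(X=0) = 13/120
  weight(X=1) = 1/30
Total weight = 13/120 + 1/30 = 17/120
P(X=0 | obs) = 13/120 / 17/120 = 13/17
P(X=1 | obs) = 1/30 / 17/120 = 4/17

P(X = 0 | obs) = 13/17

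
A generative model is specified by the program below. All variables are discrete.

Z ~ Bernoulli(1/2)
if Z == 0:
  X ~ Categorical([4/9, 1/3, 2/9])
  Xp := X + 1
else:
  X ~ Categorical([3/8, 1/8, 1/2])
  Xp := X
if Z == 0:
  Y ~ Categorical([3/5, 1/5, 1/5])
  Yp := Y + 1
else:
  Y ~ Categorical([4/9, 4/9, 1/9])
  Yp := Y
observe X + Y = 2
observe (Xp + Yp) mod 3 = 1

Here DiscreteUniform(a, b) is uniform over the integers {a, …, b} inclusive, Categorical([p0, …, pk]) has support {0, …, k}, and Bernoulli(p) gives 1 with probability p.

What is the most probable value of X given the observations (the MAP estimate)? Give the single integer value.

Enumerate traces; 3 have nonzero weight after conditioning:
  (Z=0, X=0, Y=2) weight 2/45
  (Z=0, X=1, Y=1) weight 1/30
  (Z=0, X=2, Y=0) weight 1/15
Group by X:
  weight(X=0) = 2/45
  weight(X=1) = 1/30
  weight(X=2) = 1/15
Total weight = 2/45 + 1/30 + 1/15 = 13/90
P(X=0 | obs) = 2/45 / 13/90 = 4/13
P(X=1 | obs) = 1/30 / 13/90 = 3/13
P(X=2 | obs) = 1/15 / 13/90 = 6/13
argmax = 2

argmax_v P(X = v | obs) = 2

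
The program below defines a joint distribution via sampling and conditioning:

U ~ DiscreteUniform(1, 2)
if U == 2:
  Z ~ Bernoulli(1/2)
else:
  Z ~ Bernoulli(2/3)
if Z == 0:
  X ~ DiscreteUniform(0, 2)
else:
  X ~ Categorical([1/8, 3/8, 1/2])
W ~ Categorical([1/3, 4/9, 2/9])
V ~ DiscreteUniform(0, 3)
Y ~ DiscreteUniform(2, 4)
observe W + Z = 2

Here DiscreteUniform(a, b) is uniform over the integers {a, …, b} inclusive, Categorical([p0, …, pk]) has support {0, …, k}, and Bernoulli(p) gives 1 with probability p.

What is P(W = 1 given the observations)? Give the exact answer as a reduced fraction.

Enumerate traces; 144 have nonzero weight after conditioning:
  (U=1, Z=0, X=0, W=2, V=0, Y=2) weight 1/972
  (U=1, Z=0, X=0, W=2, V=0, Y=3) weight 1/972
  (U=1, Z=0, X=0, W=2, V=0, Y=4) weight 1/972
  (U=1, Z=0, X=0, W=2, V=1, Y=2) weight 1/972
  (U=1, Z=0, X=0, W=2, V=1, Y=3) weight 1/972
  (U=1, Z=0, X=0, W=2, V=1, Y=4) weight 1/972
  (U=1, Z=0, X=0, W=2, V=2, Y=2) weight 1/972
  (U=1, Z=0, X=0, W=2, V=2, Y=3) weight 1/972
  (U=1, Z=1, X=0, W=1, V=0, Y=2) weight 1/648
  … 135 more
Group by W:
  weight(W=1) = 7/27
  weight(W=2) = 5/54
Total weight = 7/27 + 5/54 = 19/54
P(W=1 | obs) = 7/27 / 19/54 = 14/19
P(W=2 | obs) = 5/54 / 19/54 = 5/19

P(W = 1 | obs) = 14/19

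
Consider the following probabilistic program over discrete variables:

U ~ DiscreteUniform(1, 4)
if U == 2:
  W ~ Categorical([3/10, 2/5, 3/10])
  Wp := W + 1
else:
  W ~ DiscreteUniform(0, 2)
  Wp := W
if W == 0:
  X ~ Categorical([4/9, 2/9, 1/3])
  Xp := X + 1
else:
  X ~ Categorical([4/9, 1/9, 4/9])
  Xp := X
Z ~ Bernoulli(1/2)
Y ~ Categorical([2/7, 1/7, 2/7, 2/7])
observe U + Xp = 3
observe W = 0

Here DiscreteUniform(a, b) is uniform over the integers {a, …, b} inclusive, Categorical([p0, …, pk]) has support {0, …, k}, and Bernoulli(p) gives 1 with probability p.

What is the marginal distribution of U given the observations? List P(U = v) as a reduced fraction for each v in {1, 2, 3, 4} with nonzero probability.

Enumerate traces; 16 have nonzero weight after conditioning:
  (U=1, W=0, X=1, Z=0, Y=0) weight 1/378
  (U=1, W=0, X=1, Z=0, Y=1) weight 1/756
  (U=1, W=0, X=1, Z=0, Y=2) weight 1/378
  (U=1, W=0, X=1, Z=0, Y=3) weight 1/378
  (U=1, W=0, X=1, Z=1, Y=0) weight 1/378
  (U=1, W=0, X=1, Z=1, Y=1) weight 1/756
  (U=1, W=0, X=1, Z=1, Y=2) weight 1/378
  (U=1, W=0, X=1, Z=1, Y=3) weight 1/378
  (U=2, W=0, X=0, Z=0, Y=0) weight 1/210
  … 7 more
Group by U:
  weight(U=1) = 1/54
  weight(U=2) = 1/30
Total weight = 1/54 + 1/30 = 7/135
P(U=1 | obs) = 1/54 / 7/135 = 5/14
P(U=2 | obs) = 1/30 / 7/135 = 9/14

P(U=1) = 5/14, P(U=2) = 9/14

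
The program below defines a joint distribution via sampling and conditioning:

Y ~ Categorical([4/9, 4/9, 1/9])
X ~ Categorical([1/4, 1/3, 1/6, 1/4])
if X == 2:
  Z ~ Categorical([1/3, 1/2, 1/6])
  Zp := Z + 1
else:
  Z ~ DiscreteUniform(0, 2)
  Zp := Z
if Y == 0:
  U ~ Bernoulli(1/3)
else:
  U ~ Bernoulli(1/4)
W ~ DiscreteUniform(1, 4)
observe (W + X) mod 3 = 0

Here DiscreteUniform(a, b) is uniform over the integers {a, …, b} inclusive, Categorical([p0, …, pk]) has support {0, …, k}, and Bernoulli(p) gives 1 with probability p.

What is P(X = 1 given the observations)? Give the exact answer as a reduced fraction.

P(X = 1 | obs) = 2/7

Enumerate traces; 90 have nonzero weight after conditioning:
  (Y=0, X=0, Z=0, U=0, W=3) weight 1/162
  (Y=0, X=0, Z=0, U=1, W=3) weight 1/324
  (Y=0, X=0, Z=1, U=0, W=3) weight 1/162
  (Y=0, X=0, Z=1, U=1, W=3) weight 1/324
  (Y=0, X=0, Z=2, U=0, W=3) weight 1/162
  (Y=0, X=0, Z=2, U=1, W=3) weight 1/324
  (Y=0, X=1, Z=0, U=0, W=2) weight 2/243
  (Y=0, X=1, Z=0, U=1, W=2) weight 1/243
  (Y=0, X=2, Z=0, U=0, W=1) weight 1/243
  (Y=0, X=3, Z=0, U=0, W=3) weight 1/162
  … 80 more
Group by X:
  weight(X=0) = 1/16
  weight(X=1) = 1/12
  weight(X=2) = 1/12
  weight(X=3) = 1/16
Total weight = 1/16 + 1/12 + 1/12 + 1/16 = 7/24
P(X=0 | obs) = 1/16 / 7/24 = 3/14
P(X=1 | obs) = 1/12 / 7/24 = 2/7
P(X=2 | obs) = 1/12 / 7/24 = 2/7
P(X=3 | obs) = 1/16 / 7/24 = 3/14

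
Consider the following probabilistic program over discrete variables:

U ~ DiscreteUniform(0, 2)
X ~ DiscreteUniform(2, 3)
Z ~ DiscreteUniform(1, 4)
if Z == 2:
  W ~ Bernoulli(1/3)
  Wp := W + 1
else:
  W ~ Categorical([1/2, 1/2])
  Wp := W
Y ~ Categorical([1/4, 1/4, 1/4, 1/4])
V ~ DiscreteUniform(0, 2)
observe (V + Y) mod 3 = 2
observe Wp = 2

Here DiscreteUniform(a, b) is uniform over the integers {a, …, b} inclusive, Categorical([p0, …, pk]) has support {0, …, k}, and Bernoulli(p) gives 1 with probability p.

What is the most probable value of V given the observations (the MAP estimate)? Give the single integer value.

argmax_v P(V = v | obs) = 2

Enumerate traces; 24 have nonzero weight after conditioning:
  (U=0, X=2, Z=2, W=1, Y=0, V=2) weight 1/864
  (U=0, X=2, Z=2, W=1, Y=1, V=1) weight 1/864
  (U=0, X=2, Z=2, W=1, Y=2, V=0) weight 1/864
  (U=0, X=2, Z=2, W=1, Y=3, V=2) weight 1/864
  (U=0, X=3, Z=2, W=1, Y=0, V=2) weight 1/864
  (U=0, X=3, Z=2, W=1, Y=1, V=1) weight 1/864
  (U=0, X=3, Z=2, W=1, Y=2, V=0) weight 1/864
  (U=0, X=3, Z=2, W=1, Y=3, V=2) weight 1/864
  … 16 more
Group by V:
  weight(V=0) = 1/144
  weight(V=1) = 1/144
  weight(V=2) = 1/72
Total weight = 1/144 + 1/144 + 1/72 = 1/36
P(V=0 | obs) = 1/144 / 1/36 = 1/4
P(V=1 | obs) = 1/144 / 1/36 = 1/4
P(V=2 | obs) = 1/72 / 1/36 = 1/2
argmax = 2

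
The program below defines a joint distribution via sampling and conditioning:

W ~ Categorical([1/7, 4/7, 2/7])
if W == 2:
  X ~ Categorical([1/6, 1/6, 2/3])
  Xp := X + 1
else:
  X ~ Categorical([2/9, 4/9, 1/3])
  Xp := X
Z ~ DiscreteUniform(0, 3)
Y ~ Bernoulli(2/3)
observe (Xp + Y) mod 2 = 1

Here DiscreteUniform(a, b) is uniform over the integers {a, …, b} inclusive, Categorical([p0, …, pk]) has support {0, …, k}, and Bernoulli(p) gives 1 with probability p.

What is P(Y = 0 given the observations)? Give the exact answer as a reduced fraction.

P(Y = 0 | obs) = 5/13

Enumerate traces; 36 have nonzero weight after conditioning:
  (W=0, X=0, Z=0, Y=1) weight 1/189
  (W=0, X=0, Z=1, Y=1) weight 1/189
  (W=0, X=0, Z=2, Y=1) weight 1/189
  (W=0, X=0, Z=3, Y=1) weight 1/189
  (W=0, X=1, Z=0, Y=0) weight 1/189
  (W=0, X=1, Z=1, Y=0) weight 1/189
  (W=0, X=1, Z=2, Y=0) weight 1/189
  (W=0, X=1, Z=3, Y=0) weight 1/189
  … 28 more
Group by Y:
  weight(Y=0) = 5/27
  weight(Y=1) = 8/27
Total weight = 5/27 + 8/27 = 13/27
P(Y=0 | obs) = 5/27 / 13/27 = 5/13
P(Y=1 | obs) = 8/27 / 13/27 = 8/13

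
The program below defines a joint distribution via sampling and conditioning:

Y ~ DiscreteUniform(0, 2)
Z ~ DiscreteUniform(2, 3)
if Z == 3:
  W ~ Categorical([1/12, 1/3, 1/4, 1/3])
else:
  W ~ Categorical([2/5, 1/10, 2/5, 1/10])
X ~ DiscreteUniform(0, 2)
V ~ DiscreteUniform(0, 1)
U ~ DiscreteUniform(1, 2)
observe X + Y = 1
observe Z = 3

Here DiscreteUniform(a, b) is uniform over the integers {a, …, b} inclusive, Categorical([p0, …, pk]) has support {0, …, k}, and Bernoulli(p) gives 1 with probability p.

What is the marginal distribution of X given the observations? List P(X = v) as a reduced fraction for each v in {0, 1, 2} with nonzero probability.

P(X=0) = 1/2, P(X=1) = 1/2

Enumerate traces; 32 have nonzero weight after conditioning:
  (Y=0, Z=3, W=0, X=1, V=0, U=1) weight 1/864
  (Y=0, Z=3, W=0, X=1, V=0, U=2) weight 1/864
  (Y=0, Z=3, W=0, X=1, V=1, U=1) weight 1/864
  (Y=0, Z=3, W=0, X=1, V=1, U=2) weight 1/864
  (Y=0, Z=3, W=1, X=1, V=0, U=1) weight 1/216
  (Y=0, Z=3, W=1, X=1, V=0, U=2) weight 1/216
  (Y=0, Z=3, W=1, X=1, V=1, U=1) weight 1/216
  (Y=0, Z=3, W=1, X=1, V=1, U=2) weight 1/216
  (Y=1, Z=3, W=0, X=0, V=0, U=1) weight 1/864
  … 23 more
Group by X:
  weight(X=0) = 1/18
  weight(X=1) = 1/18
Total weight = 1/18 + 1/18 = 1/9
P(X=0 | obs) = 1/18 / 1/9 = 1/2
P(X=1 | obs) = 1/18 / 1/9 = 1/2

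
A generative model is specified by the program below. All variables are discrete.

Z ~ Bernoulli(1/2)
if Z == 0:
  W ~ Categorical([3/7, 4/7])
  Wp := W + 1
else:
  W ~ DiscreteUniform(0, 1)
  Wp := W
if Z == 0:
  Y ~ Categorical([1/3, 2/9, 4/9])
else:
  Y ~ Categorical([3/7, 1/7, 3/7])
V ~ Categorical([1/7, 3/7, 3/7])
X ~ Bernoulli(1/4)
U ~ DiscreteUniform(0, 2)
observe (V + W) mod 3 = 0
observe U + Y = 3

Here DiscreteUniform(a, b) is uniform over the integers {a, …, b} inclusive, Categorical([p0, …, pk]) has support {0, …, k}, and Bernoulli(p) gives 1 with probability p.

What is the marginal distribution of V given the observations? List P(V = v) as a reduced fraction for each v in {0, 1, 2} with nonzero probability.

Enumerate traces; 16 have nonzero weight after conditioning:
  (Z=0, W=0, Y=1, V=0, X=0, U=2) weight 1/588
  (Z=0, W=0, Y=1, V=0, X=1, U=2) weight 1/1764
  (Z=0, W=0, Y=2, V=0, X=0, U=1) weight 1/294
  (Z=0, W=0, Y=2, V=0, X=1, U=1) weight 1/882
  (Z=0, W=1, Y=1, V=2, X=0, U=2) weight 1/147
  (Z=0, W=1, Y=1, V=2, X=1, U=2) weight 1/441
  (Z=0, W=1, Y=2, V=2, X=0, U=1) weight 2/147
  (Z=0, W=1, Y=2, V=2, X=1, U=1) weight 2/441
  … 8 more
Group by V:
  weight(V=0) = 2/147
  weight(V=2) = 1/21
Total weight = 2/147 + 1/21 = 3/49
P(V=0 | obs) = 2/147 / 3/49 = 2/9
P(V=2 | obs) = 1/21 / 3/49 = 7/9

P(V=0) = 2/9, P(V=2) = 7/9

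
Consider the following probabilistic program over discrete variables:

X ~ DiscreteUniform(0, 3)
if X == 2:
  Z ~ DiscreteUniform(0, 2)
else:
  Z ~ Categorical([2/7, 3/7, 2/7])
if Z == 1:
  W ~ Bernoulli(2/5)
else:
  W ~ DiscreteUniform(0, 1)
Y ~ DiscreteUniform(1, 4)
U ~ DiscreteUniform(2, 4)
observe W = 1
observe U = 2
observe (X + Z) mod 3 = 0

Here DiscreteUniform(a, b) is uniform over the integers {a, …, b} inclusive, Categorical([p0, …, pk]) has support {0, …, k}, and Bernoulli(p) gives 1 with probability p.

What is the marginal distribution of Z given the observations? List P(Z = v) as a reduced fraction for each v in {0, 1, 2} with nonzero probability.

P(Z=0) = 30/59, P(Z=1) = 14/59, P(Z=2) = 15/59

Enumerate traces; 16 have nonzero weight after conditioning:
  (X=0, Z=0, W=1, Y=1, U=2) weight 1/336
  (X=0, Z=0, W=1, Y=2, U=2) weight 1/336
  (X=0, Z=0, W=1, Y=3, U=2) weight 1/336
  (X=0, Z=0, W=1, Y=4, U=2) weight 1/336
  (X=1, Z=2, W=1, Y=1, U=2) weight 1/336
  (X=1, Z=2, W=1, Y=2, U=2) weight 1/336
  (X=1, Z=2, W=1, Y=3, U=2) weight 1/336
  (X=1, Z=2, W=1, Y=4, U=2) weight 1/336
  (X=2, Z=1, W=1, Y=1, U=2) weight 1/360
  … 7 more
Group by Z:
  weight(Z=0) = 1/42
  weight(Z=1) = 1/90
  weight(Z=2) = 1/84
Total weight = 1/42 + 1/90 + 1/84 = 59/1260
P(Z=0 | obs) = 1/42 / 59/1260 = 30/59
P(Z=1 | obs) = 1/90 / 59/1260 = 14/59
P(Z=2 | obs) = 1/84 / 59/1260 = 15/59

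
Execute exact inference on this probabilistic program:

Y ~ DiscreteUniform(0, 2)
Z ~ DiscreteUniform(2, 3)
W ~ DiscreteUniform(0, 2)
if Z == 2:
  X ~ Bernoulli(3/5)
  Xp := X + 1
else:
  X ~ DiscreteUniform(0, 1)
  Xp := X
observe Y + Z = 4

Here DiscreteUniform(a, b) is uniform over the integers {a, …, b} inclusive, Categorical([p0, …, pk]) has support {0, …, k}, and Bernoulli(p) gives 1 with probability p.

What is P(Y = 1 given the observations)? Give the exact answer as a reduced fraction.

Enumerate traces; 12 have nonzero weight after conditioning:
  (Y=1, Z=3, W=0, X=0) weight 1/36
  (Y=1, Z=3, W=0, X=1) weight 1/36
  (Y=1, Z=3, W=1, X=0) weight 1/36
  (Y=1, Z=3, W=1, X=1) weight 1/36
  (Y=1, Z=3, W=2, X=0) weight 1/36
  (Y=1, Z=3, W=2, X=1) weight 1/36
  (Y=2, Z=2, W=0, X=0) weight 1/45
  (Y=2, Z=2, W=0, X=1) weight 1/30
  … 4 more
Group by Y:
  weight(Y=1) = 1/6
  weight(Y=2) = 1/6
Total weight = 1/6 + 1/6 = 1/3
P(Y=1 | obs) = 1/6 / 1/3 = 1/2
P(Y=2 | obs) = 1/6 / 1/3 = 1/2

P(Y = 1 | obs) = 1/2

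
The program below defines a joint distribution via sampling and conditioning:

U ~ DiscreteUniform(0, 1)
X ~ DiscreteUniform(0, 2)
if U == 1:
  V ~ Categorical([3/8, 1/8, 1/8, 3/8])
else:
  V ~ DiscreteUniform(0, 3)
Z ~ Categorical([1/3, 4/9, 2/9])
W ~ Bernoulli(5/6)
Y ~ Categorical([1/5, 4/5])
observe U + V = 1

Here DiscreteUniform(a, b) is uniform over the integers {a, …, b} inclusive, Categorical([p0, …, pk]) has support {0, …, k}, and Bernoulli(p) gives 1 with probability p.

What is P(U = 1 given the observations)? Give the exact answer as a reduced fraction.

Enumerate traces; 72 have nonzero weight after conditioning:
  (U=0, X=0, V=1, Z=0, W=0, Y=0) weight 1/2160
  (U=0, X=0, V=1, Z=0, W=0, Y=1) weight 1/540
  (U=0, X=0, V=1, Z=0, W=1, Y=0) weight 1/432
  (U=0, X=0, V=1, Z=0, W=1, Y=1) weight 1/108
  (U=0, X=0, V=1, Z=1, W=0, Y=0) weight 1/1620
  (U=0, X=0, V=1, Z=1, W=0, Y=1) weight 1/405
  (U=0, X=0, V=1, Z=1, W=1, Y=0) weight 1/324
  (U=0, X=0, V=1, Z=1, W=1, Y=1) weight 1/81
  (U=1, X=0, V=0, Z=0, W=0, Y=0) weight 1/1440
  … 63 more
Group by U:
  weight(U=0) = 1/8
  weight(U=1) = 3/16
Total weight = 1/8 + 3/16 = 5/16
P(U=0 | obs) = 1/8 / 5/16 = 2/5
P(U=1 | obs) = 3/16 / 5/16 = 3/5

P(U = 1 | obs) = 3/5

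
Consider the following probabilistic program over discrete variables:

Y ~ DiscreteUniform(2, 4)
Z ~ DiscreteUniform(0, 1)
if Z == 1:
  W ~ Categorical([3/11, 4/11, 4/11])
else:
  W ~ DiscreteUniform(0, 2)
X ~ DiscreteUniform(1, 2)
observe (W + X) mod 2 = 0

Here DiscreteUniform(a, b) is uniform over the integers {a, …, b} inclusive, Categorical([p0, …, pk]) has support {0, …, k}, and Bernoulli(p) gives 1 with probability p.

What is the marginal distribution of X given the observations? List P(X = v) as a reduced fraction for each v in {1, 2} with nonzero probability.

Enumerate traces; 18 have nonzero weight after conditioning:
  (Y=2, Z=0, W=0, X=2) weight 1/36
  (Y=2, Z=0, W=1, X=1) weight 1/36
  (Y=2, Z=0, W=2, X=2) weight 1/36
  (Y=2, Z=1, W=0, X=2) weight 1/44
  (Y=2, Z=1, W=1, X=1) weight 1/33
  (Y=2, Z=1, W=2, X=2) weight 1/33
  (Y=3, Z=0, W=0, X=2) weight 1/36
  (Y=3, Z=0, W=1, X=1) weight 1/36
  … 10 more
Group by X:
  weight(X=1) = 23/132
  weight(X=2) = 43/132
Total weight = 23/132 + 43/132 = 1/2
P(X=1 | obs) = 23/132 / 1/2 = 23/66
P(X=2 | obs) = 43/132 / 1/2 = 43/66

P(X=1) = 23/66, P(X=2) = 43/66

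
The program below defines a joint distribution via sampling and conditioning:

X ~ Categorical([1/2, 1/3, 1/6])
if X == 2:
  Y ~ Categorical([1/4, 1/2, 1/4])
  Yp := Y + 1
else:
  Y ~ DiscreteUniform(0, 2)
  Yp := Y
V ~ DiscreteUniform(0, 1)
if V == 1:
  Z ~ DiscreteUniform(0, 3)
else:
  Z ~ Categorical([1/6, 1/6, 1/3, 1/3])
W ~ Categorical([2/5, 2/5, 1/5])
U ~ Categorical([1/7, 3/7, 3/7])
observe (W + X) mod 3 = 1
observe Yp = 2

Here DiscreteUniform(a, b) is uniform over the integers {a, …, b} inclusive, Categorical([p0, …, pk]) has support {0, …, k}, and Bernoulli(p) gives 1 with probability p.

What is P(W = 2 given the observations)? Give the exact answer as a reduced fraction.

Enumerate traces; 72 have nonzero weight after conditioning:
  (X=0, Y=2, V=0, Z=0, W=1, U=0) weight 1/1260
  (X=0, Y=2, V=0, Z=0, W=1, U=1) weight 1/420
  (X=0, Y=2, V=0, Z=0, W=1, U=2) weight 1/420
  (X=0, Y=2, V=0, Z=1, W=1, U=0) weight 1/1260
  (X=0, Y=2, V=0, Z=1, W=1, U=1) weight 1/420
  (X=0, Y=2, V=0, Z=1, W=1, U=2) weight 1/420
  (X=0, Y=2, V=0, Z=2, W=1, U=0) weight 1/630
  (X=0, Y=2, V=0, Z=2, W=1, U=1) weight 1/210
  (X=1, Y=2, V=0, Z=0, W=0, U=0) weight 1/1890
  (X=2, Y=1, V=0, Z=0, W=2, U=0) weight 1/5040
  … 62 more
Group by W:
  weight(W=0) = 2/45
  weight(W=1) = 1/15
  weight(W=2) = 1/60
Total weight = 2/45 + 1/15 + 1/60 = 23/180
P(W=0 | obs) = 2/45 / 23/180 = 8/23
P(W=1 | obs) = 1/15 / 23/180 = 12/23
P(W=2 | obs) = 1/60 / 23/180 = 3/23

P(W = 2 | obs) = 3/23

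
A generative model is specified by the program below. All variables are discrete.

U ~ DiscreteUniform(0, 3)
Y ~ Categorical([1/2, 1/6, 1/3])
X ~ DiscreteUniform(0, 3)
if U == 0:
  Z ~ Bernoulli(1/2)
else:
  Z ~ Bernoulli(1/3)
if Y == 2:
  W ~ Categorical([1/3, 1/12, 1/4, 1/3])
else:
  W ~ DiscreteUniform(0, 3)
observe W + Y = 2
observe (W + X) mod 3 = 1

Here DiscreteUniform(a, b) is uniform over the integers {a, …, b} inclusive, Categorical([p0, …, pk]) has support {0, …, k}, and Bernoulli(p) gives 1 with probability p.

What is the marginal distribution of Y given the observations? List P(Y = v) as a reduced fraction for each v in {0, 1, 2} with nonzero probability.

Enumerate traces; 32 have nonzero weight after conditioning:
  (U=0, Y=0, X=2, Z=0, W=2) weight 1/256
  (U=0, Y=0, X=2, Z=1, W=2) weight 1/256
  (U=0, Y=1, X=0, Z=0, W=1) weight 1/768
  (U=0, Y=1, X=0, Z=1, W=1) weight 1/768
  (U=0, Y=1, X=3, Z=0, W=1) weight 1/768
  (U=0, Y=1, X=3, Z=1, W=1) weight 1/768
  (U=0, Y=2, X=1, Z=0, W=0) weight 1/288
  (U=0, Y=2, X=1, Z=1, W=0) weight 1/288
  … 24 more
Group by Y:
  weight(Y=0) = 1/32
  weight(Y=1) = 1/48
  weight(Y=2) = 1/36
Total weight = 1/32 + 1/48 + 1/36 = 23/288
P(Y=0 | obs) = 1/32 / 23/288 = 9/23
P(Y=1 | obs) = 1/48 / 23/288 = 6/23
P(Y=2 | obs) = 1/36 / 23/288 = 8/23

P(Y=0) = 9/23, P(Y=1) = 6/23, P(Y=2) = 8/23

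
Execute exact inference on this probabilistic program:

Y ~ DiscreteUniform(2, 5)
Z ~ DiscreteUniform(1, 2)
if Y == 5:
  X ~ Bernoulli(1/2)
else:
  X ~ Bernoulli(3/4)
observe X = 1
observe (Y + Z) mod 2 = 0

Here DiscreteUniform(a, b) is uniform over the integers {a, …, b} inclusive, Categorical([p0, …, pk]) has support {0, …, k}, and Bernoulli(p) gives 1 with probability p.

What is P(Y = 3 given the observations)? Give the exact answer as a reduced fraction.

P(Y = 3 | obs) = 3/11

Enumerate traces; 4 have nonzero weight after conditioning:
  (Y=2, Z=2, X=1) weight 3/32
  (Y=3, Z=1, X=1) weight 3/32
  (Y=4, Z=2, X=1) weight 3/32
  (Y=5, Z=1, X=1) weight 1/16
Group by Y:
  weight(Y=2) = 3/32
  weight(Y=3) = 3/32
  weight(Y=4) = 3/32
  weight(Y=5) = 1/16
Total weight = 3/32 + 3/32 + 3/32 + 1/16 = 11/32
P(Y=2 | obs) = 3/32 / 11/32 = 3/11
P(Y=3 | obs) = 3/32 / 11/32 = 3/11
P(Y=4 | obs) = 3/32 / 11/32 = 3/11
P(Y=5 | obs) = 1/16 / 11/32 = 2/11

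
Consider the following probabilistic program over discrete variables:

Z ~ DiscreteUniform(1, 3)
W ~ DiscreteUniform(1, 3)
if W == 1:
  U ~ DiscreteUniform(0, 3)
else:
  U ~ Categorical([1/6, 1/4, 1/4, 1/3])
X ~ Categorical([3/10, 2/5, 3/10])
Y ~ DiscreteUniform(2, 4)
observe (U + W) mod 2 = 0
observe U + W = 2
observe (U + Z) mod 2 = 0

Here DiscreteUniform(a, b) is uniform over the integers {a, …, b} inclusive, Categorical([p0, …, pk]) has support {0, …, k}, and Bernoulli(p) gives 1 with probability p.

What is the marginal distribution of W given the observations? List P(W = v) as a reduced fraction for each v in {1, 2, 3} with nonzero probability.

P(W=1) = 3/4, P(W=2) = 1/4

Enumerate traces; 27 have nonzero weight after conditioning:
  (Z=1, W=1, U=1, X=0, Y=2) weight 1/360
  (Z=1, W=1, U=1, X=0, Y=3) weight 1/360
  (Z=1, W=1, U=1, X=0, Y=4) weight 1/360
  (Z=1, W=1, U=1, X=1, Y=2) weight 1/270
  (Z=1, W=1, U=1, X=1, Y=3) weight 1/270
  (Z=1, W=1, U=1, X=1, Y=4) weight 1/270
  (Z=1, W=1, U=1, X=2, Y=2) weight 1/360
  (Z=1, W=1, U=1, X=2, Y=3) weight 1/360
  (Z=2, W=2, U=0, X=0, Y=2) weight 1/540
  … 18 more
Group by W:
  weight(W=1) = 1/18
  weight(W=2) = 1/54
Total weight = 1/18 + 1/54 = 2/27
P(W=1 | obs) = 1/18 / 2/27 = 3/4
P(W=2 | obs) = 1/54 / 2/27 = 1/4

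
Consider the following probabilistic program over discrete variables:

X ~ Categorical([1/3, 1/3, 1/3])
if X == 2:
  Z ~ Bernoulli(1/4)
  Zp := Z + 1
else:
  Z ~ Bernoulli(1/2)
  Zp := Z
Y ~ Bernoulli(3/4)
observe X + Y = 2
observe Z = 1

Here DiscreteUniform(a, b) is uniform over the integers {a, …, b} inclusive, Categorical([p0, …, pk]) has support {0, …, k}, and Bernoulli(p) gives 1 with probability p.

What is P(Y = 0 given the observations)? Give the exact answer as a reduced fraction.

P(Y = 0 | obs) = 1/7

Enumerate traces; 2 have nonzero weight after conditioning:
  (X=1, Z=1, Y=1) weight 1/8
  (X=2, Z=1, Y=0) weight 1/48
Group by Y:
  weight(Y=0) = 1/48
  weight(Y=1) = 1/8
Total weight = 1/48 + 1/8 = 7/48
P(Y=0 | obs) = 1/48 / 7/48 = 1/7
P(Y=1 | obs) = 1/8 / 7/48 = 6/7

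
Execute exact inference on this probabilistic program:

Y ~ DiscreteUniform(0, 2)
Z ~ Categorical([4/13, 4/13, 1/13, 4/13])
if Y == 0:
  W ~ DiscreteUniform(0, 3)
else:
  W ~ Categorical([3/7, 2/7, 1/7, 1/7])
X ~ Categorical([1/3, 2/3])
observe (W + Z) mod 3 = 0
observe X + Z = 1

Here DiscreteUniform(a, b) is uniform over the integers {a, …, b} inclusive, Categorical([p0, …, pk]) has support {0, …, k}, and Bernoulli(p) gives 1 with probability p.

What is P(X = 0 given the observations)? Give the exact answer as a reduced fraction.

P(X = 0 | obs) = 15/107

Enumerate traces; 9 have nonzero weight after conditioning:
  (Y=0, Z=0, W=0, X=1) weight 2/117
  (Y=0, Z=0, W=3, X=1) weight 2/117
  (Y=0, Z=1, W=2, X=0) weight 1/117
  (Y=1, Z=0, W=0, X=1) weight 8/273
  (Y=1, Z=0, W=3, X=1) weight 8/819
  (Y=1, Z=1, W=2, X=0) weight 4/819
  (Y=2, Z=0, W=0, X=1) weight 8/273
  (Y=2, Z=0, W=3, X=1) weight 8/819
  … 1 more
Group by X:
  weight(X=0) = 5/273
  weight(X=1) = 92/819
Total weight = 5/273 + 92/819 = 107/819
P(X=0 | obs) = 5/273 / 107/819 = 15/107
P(X=1 | obs) = 92/819 / 107/819 = 92/107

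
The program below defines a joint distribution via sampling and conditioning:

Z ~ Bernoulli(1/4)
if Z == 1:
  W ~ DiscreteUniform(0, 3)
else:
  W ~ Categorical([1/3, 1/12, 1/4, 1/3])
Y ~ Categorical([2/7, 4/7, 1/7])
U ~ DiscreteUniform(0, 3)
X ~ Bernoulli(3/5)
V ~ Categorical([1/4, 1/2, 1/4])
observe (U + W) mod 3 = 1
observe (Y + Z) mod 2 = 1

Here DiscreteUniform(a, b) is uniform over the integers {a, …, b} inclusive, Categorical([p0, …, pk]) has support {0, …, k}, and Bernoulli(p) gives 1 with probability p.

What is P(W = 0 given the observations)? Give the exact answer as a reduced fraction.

Enumerate traces; 90 have nonzero weight after conditioning:
  (Z=0, W=0, Y=1, U=1, X=0, V=0) weight 1/280
  (Z=0, W=0, Y=1, U=1, X=0, V=1) weight 1/140
  (Z=0, W=0, Y=1, U=1, X=0, V=2) weight 1/280
  (Z=0, W=0, Y=1, U=1, X=1, V=0) weight 3/560
  (Z=0, W=0, Y=1, U=1, X=1, V=1) weight 3/280
  (Z=0, W=0, Y=1, U=1, X=1, V=2) weight 3/560
  (Z=0, W=1, Y=1, U=0, X=0, V=0) weight 1/1120
  (Z=0, W=1, Y=1, U=0, X=0, V=1) weight 1/560
  (Z=0, W=2, Y=1, U=2, X=0, V=0) weight 3/1120
  (Z=0, W=3, Y=1, U=1, X=0, V=0) weight 1/280
  … 80 more
Group by W:
  weight(W=0) = 19/448
  weight(W=1) = 1/32
  weight(W=2) = 15/448
  weight(W=3) = 19/448
Total weight = 19/448 + 1/32 + 15/448 + 19/448 = 67/448
P(W=0 | obs) = 19/448 / 67/448 = 19/67
P(W=1 | obs) = 1/32 / 67/448 = 14/67
P(W=2 | obs) = 15/448 / 67/448 = 15/67
P(W=3 | obs) = 19/448 / 67/448 = 19/67

P(W = 0 | obs) = 19/67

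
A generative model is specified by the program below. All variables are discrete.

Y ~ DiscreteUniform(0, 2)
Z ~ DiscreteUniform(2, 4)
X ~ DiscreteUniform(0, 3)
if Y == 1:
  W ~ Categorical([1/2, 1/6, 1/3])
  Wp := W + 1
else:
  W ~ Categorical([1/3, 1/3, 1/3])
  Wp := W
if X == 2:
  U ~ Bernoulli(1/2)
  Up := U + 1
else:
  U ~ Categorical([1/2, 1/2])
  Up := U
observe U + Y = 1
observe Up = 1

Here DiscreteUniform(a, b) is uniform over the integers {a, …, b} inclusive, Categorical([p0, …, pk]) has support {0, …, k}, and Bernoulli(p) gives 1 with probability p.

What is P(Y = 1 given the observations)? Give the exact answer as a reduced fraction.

Enumerate traces; 36 have nonzero weight after conditioning:
  (Y=0, Z=2, X=0, W=0, U=1) weight 1/216
  (Y=0, Z=2, X=0, W=1, U=1) weight 1/216
  (Y=0, Z=2, X=0, W=2, U=1) weight 1/216
  (Y=0, Z=2, X=1, W=0, U=1) weight 1/216
  (Y=0, Z=2, X=1, W=1, U=1) weight 1/216
  (Y=0, Z=2, X=1, W=2, U=1) weight 1/216
  (Y=0, Z=2, X=3, W=0, U=1) weight 1/216
  (Y=0, Z=2, X=3, W=1, U=1) weight 1/216
  (Y=1, Z=2, X=2, W=0, U=0) weight 1/144
  … 27 more
Group by Y:
  weight(Y=0) = 1/8
  weight(Y=1) = 1/24
Total weight = 1/8 + 1/24 = 1/6
P(Y=0 | obs) = 1/8 / 1/6 = 3/4
P(Y=1 | obs) = 1/24 / 1/6 = 1/4

P(Y = 1 | obs) = 1/4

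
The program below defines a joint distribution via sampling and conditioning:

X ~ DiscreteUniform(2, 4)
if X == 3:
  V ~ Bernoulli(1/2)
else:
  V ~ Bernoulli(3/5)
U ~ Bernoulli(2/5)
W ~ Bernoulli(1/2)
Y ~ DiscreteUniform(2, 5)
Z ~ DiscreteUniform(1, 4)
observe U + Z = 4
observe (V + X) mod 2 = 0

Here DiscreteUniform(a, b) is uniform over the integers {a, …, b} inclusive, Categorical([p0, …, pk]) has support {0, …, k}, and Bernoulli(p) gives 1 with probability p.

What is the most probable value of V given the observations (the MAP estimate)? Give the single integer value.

Enumerate traces; 48 have nonzero weight after conditioning:
  (X=2, V=0, U=0, W=0, Y=2, Z=4) weight 1/400
  (X=2, V=0, U=0, W=0, Y=3, Z=4) weight 1/400
  (X=2, V=0, U=0, W=0, Y=4, Z=4) weight 1/400
  (X=2, V=0, U=0, W=0, Y=5, Z=4) weight 1/400
  (X=2, V=0, U=0, W=1, Y=2, Z=4) weight 1/400
  (X=2, V=0, U=0, W=1, Y=3, Z=4) weight 1/400
  (X=2, V=0, U=0, W=1, Y=4, Z=4) weight 1/400
  (X=2, V=0, U=0, W=1, Y=5, Z=4) weight 1/400
  (X=3, V=1, U=0, W=0, Y=2, Z=4) weight 1/320
  … 39 more
Group by V:
  weight(V=0) = 1/15
  weight(V=1) = 1/24
Total weight = 1/15 + 1/24 = 13/120
P(V=0 | obs) = 1/15 / 13/120 = 8/13
P(V=1 | obs) = 1/24 / 13/120 = 5/13
argmax = 0

argmax_v P(V = v | obs) = 0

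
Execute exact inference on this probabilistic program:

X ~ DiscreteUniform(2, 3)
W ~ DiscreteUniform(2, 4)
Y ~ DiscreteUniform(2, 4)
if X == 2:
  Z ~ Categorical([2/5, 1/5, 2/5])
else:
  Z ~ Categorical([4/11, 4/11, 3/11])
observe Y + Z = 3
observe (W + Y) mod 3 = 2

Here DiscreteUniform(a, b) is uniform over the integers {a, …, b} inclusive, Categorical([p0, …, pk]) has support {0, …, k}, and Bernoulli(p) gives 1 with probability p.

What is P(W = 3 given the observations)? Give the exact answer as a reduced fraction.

P(W = 3 | obs) = 31/73

Enumerate traces; 4 have nonzero weight after conditioning:
  (X=2, W=2, Y=3, Z=0) weight 1/45
  (X=2, W=3, Y=2, Z=1) weight 1/90
  (X=3, W=2, Y=3, Z=0) weight 2/99
  (X=3, W=3, Y=2, Z=1) weight 2/99
Group by W:
  weight(W=2) = 7/165
  weight(W=3) = 31/990
Total weight = 7/165 + 31/990 = 73/990
P(W=2 | obs) = 7/165 / 73/990 = 42/73
P(W=3 | obs) = 31/990 / 73/990 = 31/73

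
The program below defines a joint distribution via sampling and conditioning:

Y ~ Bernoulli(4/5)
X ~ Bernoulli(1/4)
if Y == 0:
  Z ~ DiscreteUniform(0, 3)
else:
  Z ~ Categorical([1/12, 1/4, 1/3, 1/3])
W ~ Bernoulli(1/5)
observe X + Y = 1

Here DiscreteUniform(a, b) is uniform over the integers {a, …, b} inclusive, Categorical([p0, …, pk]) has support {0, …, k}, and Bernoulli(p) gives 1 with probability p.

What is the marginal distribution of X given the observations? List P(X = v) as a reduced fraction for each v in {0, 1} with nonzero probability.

Enumerate traces; 16 have nonzero weight after conditioning:
  (Y=0, X=1, Z=0, W=0) weight 1/100
  (Y=0, X=1, Z=0, W=1) weight 1/400
  (Y=0, X=1, Z=1, W=0) weight 1/100
  (Y=0, X=1, Z=1, W=1) weight 1/400
  (Y=0, X=1, Z=2, W=0) weight 1/100
  (Y=0, X=1, Z=2, W=1) weight 1/400
  (Y=0, X=1, Z=3, W=0) weight 1/100
  (Y=0, X=1, Z=3, W=1) weight 1/400
  (Y=1, X=0, Z=0, W=0) weight 1/25
  … 7 more
Group by X:
  weight(X=0) = 3/5
  weight(X=1) = 1/20
Total weight = 3/5 + 1/20 = 13/20
P(X=0 | obs) = 3/5 / 13/20 = 12/13
P(X=1 | obs) = 1/20 / 13/20 = 1/13

P(X=0) = 12/13, P(X=1) = 1/13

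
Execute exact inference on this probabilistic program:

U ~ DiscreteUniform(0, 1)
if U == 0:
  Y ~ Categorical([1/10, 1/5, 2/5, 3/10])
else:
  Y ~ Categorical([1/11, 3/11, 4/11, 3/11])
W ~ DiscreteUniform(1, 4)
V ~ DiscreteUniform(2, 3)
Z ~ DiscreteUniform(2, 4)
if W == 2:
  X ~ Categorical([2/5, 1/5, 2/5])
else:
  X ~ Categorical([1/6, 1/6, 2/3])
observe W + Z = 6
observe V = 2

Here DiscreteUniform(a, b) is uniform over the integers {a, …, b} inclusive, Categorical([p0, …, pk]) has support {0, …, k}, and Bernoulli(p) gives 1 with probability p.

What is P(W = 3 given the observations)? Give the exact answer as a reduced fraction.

Enumerate traces; 72 have nonzero weight after conditioning:
  (U=0, Y=0, W=2, V=2, Z=4, X=0) weight 1/1200
  (U=0, Y=0, W=2, V=2, Z=4, X=1) weight 1/2400
  (U=0, Y=0, W=2, V=2, Z=4, X=2) weight 1/1200
  (U=0, Y=0, W=3, V=2, Z=3, X=0) weight 1/2880
  (U=0, Y=0, W=3, V=2, Z=3, X=1) weight 1/2880
  (U=0, Y=0, W=3, V=2, Z=3, X=2) weight 1/720
  (U=0, Y=0, W=4, V=2, Z=2, X=0) weight 1/2880
  (U=0, Y=0, W=4, V=2, Z=2, X=1) weight 1/2880
  … 64 more
Group by W:
  weight(W=2) = 1/24
  weight(W=3) = 1/24
  weight(W=4) = 1/24
Total weight = 1/24 + 1/24 + 1/24 = 1/8
P(W=2 | obs) = 1/24 / 1/8 = 1/3
P(W=3 | obs) = 1/24 / 1/8 = 1/3
P(W=4 | obs) = 1/24 / 1/8 = 1/3

P(W = 3 | obs) = 1/3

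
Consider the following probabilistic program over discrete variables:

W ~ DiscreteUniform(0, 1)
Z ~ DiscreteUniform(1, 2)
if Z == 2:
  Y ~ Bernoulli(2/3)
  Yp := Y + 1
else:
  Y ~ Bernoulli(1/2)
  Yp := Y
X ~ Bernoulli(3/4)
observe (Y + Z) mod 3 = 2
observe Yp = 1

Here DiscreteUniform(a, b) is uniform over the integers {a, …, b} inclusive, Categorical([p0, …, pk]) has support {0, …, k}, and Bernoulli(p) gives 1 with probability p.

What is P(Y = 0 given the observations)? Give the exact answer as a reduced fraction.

Enumerate traces; 8 have nonzero weight after conditioning:
  (W=0, Z=1, Y=1, X=0) weight 1/32
  (W=0, Z=1, Y=1, X=1) weight 3/32
  (W=0, Z=2, Y=0, X=0) weight 1/48
  (W=0, Z=2, Y=0, X=1) weight 1/16
  (W=1, Z=1, Y=1, X=0) weight 1/32
  (W=1, Z=1, Y=1, X=1) weight 3/32
  (W=1, Z=2, Y=0, X=0) weight 1/48
  (W=1, Z=2, Y=0, X=1) weight 1/16
Group by Y:
  weight(Y=0) = 1/6
  weight(Y=1) = 1/4
Total weight = 1/6 + 1/4 = 5/12
P(Y=0 | obs) = 1/6 / 5/12 = 2/5
P(Y=1 | obs) = 1/4 / 5/12 = 3/5

P(Y = 0 | obs) = 2/5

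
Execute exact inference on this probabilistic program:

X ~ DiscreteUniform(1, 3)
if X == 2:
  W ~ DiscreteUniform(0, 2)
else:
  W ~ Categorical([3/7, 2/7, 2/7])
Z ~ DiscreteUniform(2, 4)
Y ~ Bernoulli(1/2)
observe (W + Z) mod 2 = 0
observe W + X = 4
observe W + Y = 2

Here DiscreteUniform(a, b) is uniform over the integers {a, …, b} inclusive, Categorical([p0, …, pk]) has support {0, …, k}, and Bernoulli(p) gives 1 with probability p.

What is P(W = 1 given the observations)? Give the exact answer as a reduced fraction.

P(W = 1 | obs) = 3/10

Enumerate traces; 3 have nonzero weight after conditioning:
  (X=2, W=2, Z=2, Y=0) weight 1/54
  (X=2, W=2, Z=4, Y=0) weight 1/54
  (X=3, W=1, Z=3, Y=1) weight 1/63
Group by W:
  weight(W=1) = 1/63
  weight(W=2) = 1/27
Total weight = 1/63 + 1/27 = 10/189
P(W=1 | obs) = 1/63 / 10/189 = 3/10
P(W=2 | obs) = 1/27 / 10/189 = 7/10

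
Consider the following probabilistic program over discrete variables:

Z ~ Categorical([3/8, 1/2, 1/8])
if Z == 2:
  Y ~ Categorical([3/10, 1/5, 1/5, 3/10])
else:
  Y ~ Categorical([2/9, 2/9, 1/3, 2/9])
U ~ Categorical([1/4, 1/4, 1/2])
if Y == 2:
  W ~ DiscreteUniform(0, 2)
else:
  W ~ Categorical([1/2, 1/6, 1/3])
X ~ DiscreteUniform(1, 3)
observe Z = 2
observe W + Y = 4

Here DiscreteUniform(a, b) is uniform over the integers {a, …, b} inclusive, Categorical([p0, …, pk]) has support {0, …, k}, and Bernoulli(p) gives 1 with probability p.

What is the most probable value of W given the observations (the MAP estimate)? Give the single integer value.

argmax_v P(W = v | obs) = 2

Enumerate traces; 18 have nonzero weight after conditioning:
  (Z=2, Y=2, U=0, W=2, X=1) weight 1/1440
  (Z=2, Y=2, U=0, W=2, X=2) weight 1/1440
  (Z=2, Y=2, U=0, W=2, X=3) weight 1/1440
  (Z=2, Y=2, U=1, W=2, X=1) weight 1/1440
  (Z=2, Y=2, U=1, W=2, X=2) weight 1/1440
  (Z=2, Y=2, U=1, W=2, X=3) weight 1/1440
  (Z=2, Y=2, U=2, W=2, X=1) weight 1/720
  (Z=2, Y=2, U=2, W=2, X=2) weight 1/720
  (Z=2, Y=3, U=0, W=1, X=1) weight 1/1920
  … 9 more
Group by W:
  weight(W=1) = 1/160
  weight(W=2) = 1/120
Total weight = 1/160 + 1/120 = 7/480
P(W=1 | obs) = 1/160 / 7/480 = 3/7
P(W=2 | obs) = 1/120 / 7/480 = 4/7
argmax = 2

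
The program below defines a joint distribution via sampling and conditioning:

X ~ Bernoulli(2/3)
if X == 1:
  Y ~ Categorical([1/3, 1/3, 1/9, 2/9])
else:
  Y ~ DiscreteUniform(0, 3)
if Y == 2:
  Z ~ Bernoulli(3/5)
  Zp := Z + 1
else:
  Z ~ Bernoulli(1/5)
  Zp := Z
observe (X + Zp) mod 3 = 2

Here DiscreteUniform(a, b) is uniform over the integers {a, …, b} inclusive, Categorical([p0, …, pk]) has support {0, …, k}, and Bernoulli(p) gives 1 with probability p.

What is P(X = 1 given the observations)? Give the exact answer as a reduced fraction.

P(X = 1 | obs) = 80/107

Enumerate traces; 5 have nonzero weight after conditioning:
  (X=0, Y=2, Z=1) weight 1/20
  (X=1, Y=0, Z=1) weight 2/45
  (X=1, Y=1, Z=1) weight 2/45
  (X=1, Y=2, Z=0) weight 4/135
  (X=1, Y=3, Z=1) weight 4/135
Group by X:
  weight(X=0) = 1/20
  weight(X=1) = 4/27
Total weight = 1/20 + 4/27 = 107/540
P(X=0 | obs) = 1/20 / 107/540 = 27/107
P(X=1 | obs) = 4/27 / 107/540 = 80/107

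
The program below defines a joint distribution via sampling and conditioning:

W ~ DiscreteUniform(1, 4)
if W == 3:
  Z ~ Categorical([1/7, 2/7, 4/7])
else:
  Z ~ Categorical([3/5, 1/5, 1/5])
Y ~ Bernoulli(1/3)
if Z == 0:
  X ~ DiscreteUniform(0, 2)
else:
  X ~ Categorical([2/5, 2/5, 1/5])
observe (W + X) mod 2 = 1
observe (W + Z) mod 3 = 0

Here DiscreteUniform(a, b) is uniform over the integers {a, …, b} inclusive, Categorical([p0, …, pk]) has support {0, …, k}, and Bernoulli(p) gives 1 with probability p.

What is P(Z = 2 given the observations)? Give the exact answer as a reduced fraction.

Enumerate traces; 12 have nonzero weight after conditioning:
  (W=1, Z=2, Y=0, X=0) weight 1/75
  (W=1, Z=2, Y=0, X=2) weight 1/150
  (W=1, Z=2, Y=1, X=0) weight 1/150
  (W=1, Z=2, Y=1, X=2) weight 1/300
  (W=2, Z=1, Y=0, X=1) weight 1/75
  (W=2, Z=1, Y=1, X=1) weight 1/150
  (W=3, Z=0, Y=0, X=0) weight 1/126
  (W=3, Z=0, Y=0, X=2) weight 1/126
  … 4 more
Group by Z:
  weight(Z=0) = 1/42
  weight(Z=1) = 1/50
  weight(Z=2) = 1/20
Total weight = 1/42 + 1/50 + 1/20 = 197/2100
P(Z=0 | obs) = 1/42 / 197/2100 = 50/197
P(Z=1 | obs) = 1/50 / 197/2100 = 42/197
P(Z=2 | obs) = 1/20 / 197/2100 = 105/197

P(Z = 2 | obs) = 105/197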